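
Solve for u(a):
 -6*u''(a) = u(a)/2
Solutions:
 u(a) = C1*sin(sqrt(3)*a/6) + C2*cos(sqrt(3)*a/6)


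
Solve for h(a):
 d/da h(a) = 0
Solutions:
 h(a) = C1


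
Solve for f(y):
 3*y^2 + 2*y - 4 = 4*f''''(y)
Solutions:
 f(y) = C1 + C2*y + C3*y^2 + C4*y^3 + y^6/480 + y^5/240 - y^4/24


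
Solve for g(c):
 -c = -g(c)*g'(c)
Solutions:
 g(c) = -sqrt(C1 + c^2)
 g(c) = sqrt(C1 + c^2)


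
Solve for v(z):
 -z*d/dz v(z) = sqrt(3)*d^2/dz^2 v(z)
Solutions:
 v(z) = C1 + C2*erf(sqrt(2)*3^(3/4)*z/6)


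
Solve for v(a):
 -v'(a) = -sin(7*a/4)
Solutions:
 v(a) = C1 - 4*cos(7*a/4)/7


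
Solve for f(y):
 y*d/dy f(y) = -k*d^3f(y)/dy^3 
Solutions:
 f(y) = C1 + Integral(C2*airyai(y*(-1/k)^(1/3)) + C3*airybi(y*(-1/k)^(1/3)), y)


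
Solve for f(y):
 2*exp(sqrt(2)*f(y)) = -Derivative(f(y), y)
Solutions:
 f(y) = sqrt(2)*(2*log(1/(C1 + 2*y)) - log(2))/4


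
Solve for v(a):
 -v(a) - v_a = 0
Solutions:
 v(a) = C1*exp(-a)


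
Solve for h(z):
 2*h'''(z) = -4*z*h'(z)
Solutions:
 h(z) = C1 + Integral(C2*airyai(-2^(1/3)*z) + C3*airybi(-2^(1/3)*z), z)


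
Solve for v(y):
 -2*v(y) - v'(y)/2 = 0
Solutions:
 v(y) = C1*exp(-4*y)


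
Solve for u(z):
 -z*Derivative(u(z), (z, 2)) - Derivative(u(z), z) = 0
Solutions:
 u(z) = C1 + C2*log(z)


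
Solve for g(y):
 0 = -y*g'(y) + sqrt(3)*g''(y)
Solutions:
 g(y) = C1 + C2*erfi(sqrt(2)*3^(3/4)*y/6)


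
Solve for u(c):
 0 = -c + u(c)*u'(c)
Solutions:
 u(c) = -sqrt(C1 + c^2)
 u(c) = sqrt(C1 + c^2)


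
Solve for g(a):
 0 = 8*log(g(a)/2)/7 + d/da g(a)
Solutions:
 -7*Integral(1/(-log(_y) + log(2)), (_y, g(a)))/8 = C1 - a


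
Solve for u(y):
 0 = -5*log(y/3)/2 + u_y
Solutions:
 u(y) = C1 + 5*y*log(y)/2 - 5*y*log(3)/2 - 5*y/2


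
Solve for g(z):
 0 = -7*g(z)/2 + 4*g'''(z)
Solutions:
 g(z) = C3*exp(7^(1/3)*z/2) + (C1*sin(sqrt(3)*7^(1/3)*z/4) + C2*cos(sqrt(3)*7^(1/3)*z/4))*exp(-7^(1/3)*z/4)


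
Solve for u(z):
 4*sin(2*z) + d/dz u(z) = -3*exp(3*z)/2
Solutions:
 u(z) = C1 - exp(3*z)/2 + 2*cos(2*z)


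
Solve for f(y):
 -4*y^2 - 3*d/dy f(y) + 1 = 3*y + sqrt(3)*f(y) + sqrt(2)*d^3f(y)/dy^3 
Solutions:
 f(y) = C1*exp(y*(-2*2^(1/6)/(sqrt(6) + 2*sqrt(sqrt(2) + 3/2))^(1/3) + 2^(1/3)*(sqrt(6) + 2*sqrt(sqrt(2) + 3/2))^(1/3))/4)*sin(sqrt(3)*y*(18*2^(1/6)/(27*sqrt(6) + 2*sqrt(729*sqrt(2) + 2187/2))^(1/3) + 2^(1/3)*(27*sqrt(6) + 2*sqrt(729*sqrt(2) + 2187/2))^(1/3))/12) + C2*exp(y*(-2*2^(1/6)/(sqrt(6) + 2*sqrt(sqrt(2) + 3/2))^(1/3) + 2^(1/3)*(sqrt(6) + 2*sqrt(sqrt(2) + 3/2))^(1/3))/4)*cos(sqrt(3)*y*(18*2^(1/6)/(27*sqrt(6) + 2*sqrt(729*sqrt(2) + 2187/2))^(1/3) + 2^(1/3)*(27*sqrt(6) + 2*sqrt(729*sqrt(2) + 2187/2))^(1/3))/12) + C3*exp(y*(-2^(1/3)*(sqrt(6) + 2*sqrt(sqrt(2) + 3/2))^(1/3)/2 + 2^(1/6)/(sqrt(6) + 2*sqrt(sqrt(2) + 3/2))^(1/3))) - 4*sqrt(3)*y^2/3 - sqrt(3)*y + 8*y - 23*sqrt(3)/3 + 3


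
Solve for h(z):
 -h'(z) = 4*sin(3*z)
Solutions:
 h(z) = C1 + 4*cos(3*z)/3


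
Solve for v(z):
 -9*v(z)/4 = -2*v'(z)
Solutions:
 v(z) = C1*exp(9*z/8)


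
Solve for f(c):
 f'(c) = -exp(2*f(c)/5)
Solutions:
 f(c) = 5*log(-sqrt(-1/(C1 - c))) - 5*log(2) + 5*log(10)/2
 f(c) = 5*log(-1/(C1 - c))/2 - 5*log(2) + 5*log(10)/2


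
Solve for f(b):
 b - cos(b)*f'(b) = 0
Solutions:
 f(b) = C1 + Integral(b/cos(b), b)


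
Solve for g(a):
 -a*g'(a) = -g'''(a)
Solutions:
 g(a) = C1 + Integral(C2*airyai(a) + C3*airybi(a), a)


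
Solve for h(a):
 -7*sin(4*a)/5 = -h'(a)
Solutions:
 h(a) = C1 - 7*cos(4*a)/20


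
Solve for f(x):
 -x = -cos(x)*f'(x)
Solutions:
 f(x) = C1 + Integral(x/cos(x), x)


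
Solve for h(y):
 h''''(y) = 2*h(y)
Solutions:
 h(y) = C1*exp(-2^(1/4)*y) + C2*exp(2^(1/4)*y) + C3*sin(2^(1/4)*y) + C4*cos(2^(1/4)*y)


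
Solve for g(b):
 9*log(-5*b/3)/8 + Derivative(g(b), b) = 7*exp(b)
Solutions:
 g(b) = C1 - 9*b*log(-b)/8 + 9*b*(-log(5) + 1 + log(3))/8 + 7*exp(b)


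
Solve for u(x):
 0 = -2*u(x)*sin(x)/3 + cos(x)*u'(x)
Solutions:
 u(x) = C1/cos(x)^(2/3)


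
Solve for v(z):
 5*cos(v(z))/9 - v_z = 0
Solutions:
 -5*z/9 - log(sin(v(z)) - 1)/2 + log(sin(v(z)) + 1)/2 = C1


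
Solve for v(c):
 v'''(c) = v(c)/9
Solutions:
 v(c) = C3*exp(3^(1/3)*c/3) + (C1*sin(3^(5/6)*c/6) + C2*cos(3^(5/6)*c/6))*exp(-3^(1/3)*c/6)


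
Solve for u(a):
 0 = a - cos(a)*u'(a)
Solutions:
 u(a) = C1 + Integral(a/cos(a), a)


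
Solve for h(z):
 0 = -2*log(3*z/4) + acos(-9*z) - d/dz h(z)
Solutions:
 h(z) = C1 - 2*z*log(z) + z*acos(-9*z) - 2*z*log(3) + 2*z + 4*z*log(2) + sqrt(1 - 81*z^2)/9


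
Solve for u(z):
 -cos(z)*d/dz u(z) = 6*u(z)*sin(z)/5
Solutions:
 u(z) = C1*cos(z)^(6/5)


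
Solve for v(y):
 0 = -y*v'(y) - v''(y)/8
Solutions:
 v(y) = C1 + C2*erf(2*y)


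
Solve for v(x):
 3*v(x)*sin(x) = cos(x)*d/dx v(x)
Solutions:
 v(x) = C1/cos(x)^3


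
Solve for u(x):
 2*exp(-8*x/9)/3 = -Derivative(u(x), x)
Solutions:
 u(x) = C1 + 3*exp(-8*x/9)/4


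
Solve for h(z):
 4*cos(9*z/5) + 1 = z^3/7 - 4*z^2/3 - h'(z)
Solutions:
 h(z) = C1 + z^4/28 - 4*z^3/9 - z - 20*sin(9*z/5)/9


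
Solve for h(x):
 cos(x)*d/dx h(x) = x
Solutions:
 h(x) = C1 + Integral(x/cos(x), x)


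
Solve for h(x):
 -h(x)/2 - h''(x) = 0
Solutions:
 h(x) = C1*sin(sqrt(2)*x/2) + C2*cos(sqrt(2)*x/2)


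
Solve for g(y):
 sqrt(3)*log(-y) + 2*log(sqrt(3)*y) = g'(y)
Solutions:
 g(y) = C1 + y*(sqrt(3) + 2)*log(y) + y*(-2 - sqrt(3) + log(3) + sqrt(3)*I*pi)


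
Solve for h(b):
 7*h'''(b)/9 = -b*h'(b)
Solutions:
 h(b) = C1 + Integral(C2*airyai(-21^(2/3)*b/7) + C3*airybi(-21^(2/3)*b/7), b)


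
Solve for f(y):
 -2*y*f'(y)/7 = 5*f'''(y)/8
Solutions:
 f(y) = C1 + Integral(C2*airyai(-2*2^(1/3)*35^(2/3)*y/35) + C3*airybi(-2*2^(1/3)*35^(2/3)*y/35), y)


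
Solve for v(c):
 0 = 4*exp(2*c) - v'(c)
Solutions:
 v(c) = C1 + 2*exp(2*c)


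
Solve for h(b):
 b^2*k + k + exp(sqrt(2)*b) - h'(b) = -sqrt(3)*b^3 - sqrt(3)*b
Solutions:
 h(b) = C1 + sqrt(3)*b^4/4 + b^3*k/3 + sqrt(3)*b^2/2 + b*k + sqrt(2)*exp(sqrt(2)*b)/2


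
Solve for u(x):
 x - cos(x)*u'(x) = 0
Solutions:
 u(x) = C1 + Integral(x/cos(x), x)


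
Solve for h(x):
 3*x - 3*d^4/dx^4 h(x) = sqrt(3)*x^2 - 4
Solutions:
 h(x) = C1 + C2*x + C3*x^2 + C4*x^3 - sqrt(3)*x^6/1080 + x^5/120 + x^4/18


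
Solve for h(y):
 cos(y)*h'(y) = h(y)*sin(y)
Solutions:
 h(y) = C1/cos(y)


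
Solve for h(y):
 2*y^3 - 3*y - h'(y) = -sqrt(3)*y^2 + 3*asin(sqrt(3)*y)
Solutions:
 h(y) = C1 + y^4/2 + sqrt(3)*y^3/3 - 3*y^2/2 - 3*y*asin(sqrt(3)*y) - sqrt(3)*sqrt(1 - 3*y^2)


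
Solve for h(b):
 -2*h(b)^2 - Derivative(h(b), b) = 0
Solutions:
 h(b) = 1/(C1 + 2*b)


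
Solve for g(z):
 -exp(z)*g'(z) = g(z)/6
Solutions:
 g(z) = C1*exp(exp(-z)/6)


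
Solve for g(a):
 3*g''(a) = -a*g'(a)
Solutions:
 g(a) = C1 + C2*erf(sqrt(6)*a/6)


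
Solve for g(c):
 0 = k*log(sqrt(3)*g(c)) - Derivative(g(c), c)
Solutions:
 Integral(1/(2*log(_y) + log(3)), (_y, g(c))) = C1 + c*k/2


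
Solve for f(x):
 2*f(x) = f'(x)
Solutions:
 f(x) = C1*exp(2*x)


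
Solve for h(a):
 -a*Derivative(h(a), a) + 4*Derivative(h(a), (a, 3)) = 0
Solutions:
 h(a) = C1 + Integral(C2*airyai(2^(1/3)*a/2) + C3*airybi(2^(1/3)*a/2), a)


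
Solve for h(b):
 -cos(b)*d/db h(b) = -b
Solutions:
 h(b) = C1 + Integral(b/cos(b), b)


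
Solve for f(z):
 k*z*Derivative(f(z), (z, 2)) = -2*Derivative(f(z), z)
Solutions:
 f(z) = C1 + z^(((re(k) - 2)*re(k) + im(k)^2)/(re(k)^2 + im(k)^2))*(C2*sin(2*log(z)*Abs(im(k))/(re(k)^2 + im(k)^2)) + C3*cos(2*log(z)*im(k)/(re(k)^2 + im(k)^2)))


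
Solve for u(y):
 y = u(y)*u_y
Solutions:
 u(y) = -sqrt(C1 + y^2)
 u(y) = sqrt(C1 + y^2)


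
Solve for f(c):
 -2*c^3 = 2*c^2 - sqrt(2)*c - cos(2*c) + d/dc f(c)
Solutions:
 f(c) = C1 - c^4/2 - 2*c^3/3 + sqrt(2)*c^2/2 + sin(2*c)/2


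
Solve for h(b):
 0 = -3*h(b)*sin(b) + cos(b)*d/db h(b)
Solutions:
 h(b) = C1/cos(b)^3


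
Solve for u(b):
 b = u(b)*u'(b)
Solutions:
 u(b) = -sqrt(C1 + b^2)
 u(b) = sqrt(C1 + b^2)


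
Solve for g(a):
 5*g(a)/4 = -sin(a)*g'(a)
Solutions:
 g(a) = C1*(cos(a) + 1)^(5/8)/(cos(a) - 1)^(5/8)


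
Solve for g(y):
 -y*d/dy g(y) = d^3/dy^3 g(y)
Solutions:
 g(y) = C1 + Integral(C2*airyai(-y) + C3*airybi(-y), y)


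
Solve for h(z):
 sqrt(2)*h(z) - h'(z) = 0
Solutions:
 h(z) = C1*exp(sqrt(2)*z)


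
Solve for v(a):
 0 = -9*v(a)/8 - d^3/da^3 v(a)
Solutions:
 v(a) = C3*exp(-3^(2/3)*a/2) + (C1*sin(3*3^(1/6)*a/4) + C2*cos(3*3^(1/6)*a/4))*exp(3^(2/3)*a/4)


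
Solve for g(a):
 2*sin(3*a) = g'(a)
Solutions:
 g(a) = C1 - 2*cos(3*a)/3


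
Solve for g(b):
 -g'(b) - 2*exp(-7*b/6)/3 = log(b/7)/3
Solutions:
 g(b) = C1 - b*log(b)/3 + b*(1 + log(7))/3 + 4*exp(-7*b/6)/7


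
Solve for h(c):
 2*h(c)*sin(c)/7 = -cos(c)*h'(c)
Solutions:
 h(c) = C1*cos(c)^(2/7)


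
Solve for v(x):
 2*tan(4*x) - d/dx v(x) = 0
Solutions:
 v(x) = C1 - log(cos(4*x))/2


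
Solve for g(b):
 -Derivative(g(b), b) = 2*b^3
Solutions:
 g(b) = C1 - b^4/2


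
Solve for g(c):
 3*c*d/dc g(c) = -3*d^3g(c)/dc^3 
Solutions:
 g(c) = C1 + Integral(C2*airyai(-c) + C3*airybi(-c), c)


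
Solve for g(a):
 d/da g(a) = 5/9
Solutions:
 g(a) = C1 + 5*a/9


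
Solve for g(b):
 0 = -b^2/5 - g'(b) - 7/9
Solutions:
 g(b) = C1 - b^3/15 - 7*b/9


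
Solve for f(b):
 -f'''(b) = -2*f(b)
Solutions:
 f(b) = C3*exp(2^(1/3)*b) + (C1*sin(2^(1/3)*sqrt(3)*b/2) + C2*cos(2^(1/3)*sqrt(3)*b/2))*exp(-2^(1/3)*b/2)


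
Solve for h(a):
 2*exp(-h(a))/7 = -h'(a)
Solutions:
 h(a) = log(C1 - 2*a/7)


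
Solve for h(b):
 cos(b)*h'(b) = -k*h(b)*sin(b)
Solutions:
 h(b) = C1*exp(k*log(cos(b)))


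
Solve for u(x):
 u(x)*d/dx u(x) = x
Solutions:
 u(x) = -sqrt(C1 + x^2)
 u(x) = sqrt(C1 + x^2)


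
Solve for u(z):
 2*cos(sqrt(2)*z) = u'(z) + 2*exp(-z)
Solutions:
 u(z) = C1 + sqrt(2)*sin(sqrt(2)*z) + 2*exp(-z)


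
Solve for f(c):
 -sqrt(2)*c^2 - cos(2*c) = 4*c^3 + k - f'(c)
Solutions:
 f(c) = C1 + c^4 + sqrt(2)*c^3/3 + c*k + sin(2*c)/2


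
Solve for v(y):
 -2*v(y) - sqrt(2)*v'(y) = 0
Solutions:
 v(y) = C1*exp(-sqrt(2)*y)


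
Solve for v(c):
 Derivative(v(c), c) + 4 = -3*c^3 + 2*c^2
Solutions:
 v(c) = C1 - 3*c^4/4 + 2*c^3/3 - 4*c


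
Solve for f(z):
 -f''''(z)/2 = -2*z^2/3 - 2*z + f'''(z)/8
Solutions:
 f(z) = C1 + C2*z + C3*z^2 + C4*exp(-z/4) + 4*z^5/45 - 10*z^4/9 + 160*z^3/9


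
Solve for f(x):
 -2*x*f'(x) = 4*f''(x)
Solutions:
 f(x) = C1 + C2*erf(x/2)


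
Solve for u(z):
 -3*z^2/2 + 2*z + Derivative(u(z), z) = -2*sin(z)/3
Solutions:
 u(z) = C1 + z^3/2 - z^2 + 2*cos(z)/3


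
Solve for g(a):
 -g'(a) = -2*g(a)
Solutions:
 g(a) = C1*exp(2*a)


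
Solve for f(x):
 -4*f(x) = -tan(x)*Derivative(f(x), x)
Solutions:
 f(x) = C1*sin(x)^4


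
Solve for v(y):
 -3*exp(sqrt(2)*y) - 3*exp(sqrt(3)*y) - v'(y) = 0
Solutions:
 v(y) = C1 - 3*sqrt(2)*exp(sqrt(2)*y)/2 - sqrt(3)*exp(sqrt(3)*y)


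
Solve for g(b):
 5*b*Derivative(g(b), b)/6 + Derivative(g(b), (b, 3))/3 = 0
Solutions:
 g(b) = C1 + Integral(C2*airyai(-2^(2/3)*5^(1/3)*b/2) + C3*airybi(-2^(2/3)*5^(1/3)*b/2), b)


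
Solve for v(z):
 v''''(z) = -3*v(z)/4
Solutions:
 v(z) = (C1*sin(3^(1/4)*z/2) + C2*cos(3^(1/4)*z/2))*exp(-3^(1/4)*z/2) + (C3*sin(3^(1/4)*z/2) + C4*cos(3^(1/4)*z/2))*exp(3^(1/4)*z/2)


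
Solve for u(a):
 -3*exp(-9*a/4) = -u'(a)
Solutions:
 u(a) = C1 - 4*exp(-9*a/4)/3


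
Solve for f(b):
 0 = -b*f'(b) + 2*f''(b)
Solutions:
 f(b) = C1 + C2*erfi(b/2)


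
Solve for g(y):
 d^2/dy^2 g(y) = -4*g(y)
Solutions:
 g(y) = C1*sin(2*y) + C2*cos(2*y)


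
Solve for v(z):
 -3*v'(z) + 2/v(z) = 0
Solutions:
 v(z) = -sqrt(C1 + 12*z)/3
 v(z) = sqrt(C1 + 12*z)/3


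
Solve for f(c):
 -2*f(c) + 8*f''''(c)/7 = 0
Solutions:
 f(c) = C1*exp(-sqrt(2)*7^(1/4)*c/2) + C2*exp(sqrt(2)*7^(1/4)*c/2) + C3*sin(sqrt(2)*7^(1/4)*c/2) + C4*cos(sqrt(2)*7^(1/4)*c/2)


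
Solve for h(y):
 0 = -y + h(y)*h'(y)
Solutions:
 h(y) = -sqrt(C1 + y^2)
 h(y) = sqrt(C1 + y^2)


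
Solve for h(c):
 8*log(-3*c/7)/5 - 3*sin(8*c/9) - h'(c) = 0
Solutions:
 h(c) = C1 + 8*c*log(-c)/5 - 8*c*log(7)/5 - 8*c/5 + 8*c*log(3)/5 + 27*cos(8*c/9)/8


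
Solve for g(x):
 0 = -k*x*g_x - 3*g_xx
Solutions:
 g(x) = Piecewise((-sqrt(6)*sqrt(pi)*C1*erf(sqrt(6)*sqrt(k)*x/6)/(2*sqrt(k)) - C2, (k > 0) | (k < 0)), (-C1*x - C2, True))


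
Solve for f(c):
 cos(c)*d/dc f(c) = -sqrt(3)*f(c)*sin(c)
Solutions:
 f(c) = C1*cos(c)^(sqrt(3))


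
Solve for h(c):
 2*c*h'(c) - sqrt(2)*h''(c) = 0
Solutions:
 h(c) = C1 + C2*erfi(2^(3/4)*c/2)


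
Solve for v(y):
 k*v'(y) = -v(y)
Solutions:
 v(y) = C1*exp(-y/k)


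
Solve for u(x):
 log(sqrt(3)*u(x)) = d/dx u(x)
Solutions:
 -2*Integral(1/(2*log(_y) + log(3)), (_y, u(x))) = C1 - x


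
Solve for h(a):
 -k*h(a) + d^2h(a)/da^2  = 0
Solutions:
 h(a) = C1*exp(-a*sqrt(k)) + C2*exp(a*sqrt(k))


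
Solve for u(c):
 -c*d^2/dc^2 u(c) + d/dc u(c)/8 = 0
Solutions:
 u(c) = C1 + C2*c^(9/8)


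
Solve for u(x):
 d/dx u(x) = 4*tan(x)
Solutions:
 u(x) = C1 - 4*log(cos(x))


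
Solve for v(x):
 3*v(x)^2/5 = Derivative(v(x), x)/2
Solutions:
 v(x) = -5/(C1 + 6*x)


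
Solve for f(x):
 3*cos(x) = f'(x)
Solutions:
 f(x) = C1 + 3*sin(x)


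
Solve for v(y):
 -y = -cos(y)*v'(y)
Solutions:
 v(y) = C1 + Integral(y/cos(y), y)


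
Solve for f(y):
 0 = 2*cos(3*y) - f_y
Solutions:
 f(y) = C1 + 2*sin(3*y)/3


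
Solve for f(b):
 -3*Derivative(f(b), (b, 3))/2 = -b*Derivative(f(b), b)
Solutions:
 f(b) = C1 + Integral(C2*airyai(2^(1/3)*3^(2/3)*b/3) + C3*airybi(2^(1/3)*3^(2/3)*b/3), b)


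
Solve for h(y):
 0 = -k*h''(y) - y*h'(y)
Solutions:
 h(y) = C1 + C2*sqrt(k)*erf(sqrt(2)*y*sqrt(1/k)/2)


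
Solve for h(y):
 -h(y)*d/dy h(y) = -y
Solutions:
 h(y) = -sqrt(C1 + y^2)
 h(y) = sqrt(C1 + y^2)


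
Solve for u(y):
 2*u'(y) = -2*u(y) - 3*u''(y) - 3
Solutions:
 u(y) = (C1*sin(sqrt(5)*y/3) + C2*cos(sqrt(5)*y/3))*exp(-y/3) - 3/2


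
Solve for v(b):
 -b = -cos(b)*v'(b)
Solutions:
 v(b) = C1 + Integral(b/cos(b), b)


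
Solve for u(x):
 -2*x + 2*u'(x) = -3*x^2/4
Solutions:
 u(x) = C1 - x^3/8 + x^2/2


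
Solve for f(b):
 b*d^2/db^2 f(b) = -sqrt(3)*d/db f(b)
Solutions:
 f(b) = C1 + C2*b^(1 - sqrt(3))


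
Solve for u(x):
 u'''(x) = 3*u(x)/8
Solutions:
 u(x) = C3*exp(3^(1/3)*x/2) + (C1*sin(3^(5/6)*x/4) + C2*cos(3^(5/6)*x/4))*exp(-3^(1/3)*x/4)


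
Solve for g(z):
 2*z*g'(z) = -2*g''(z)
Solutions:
 g(z) = C1 + C2*erf(sqrt(2)*z/2)


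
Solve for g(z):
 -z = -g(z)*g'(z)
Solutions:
 g(z) = -sqrt(C1 + z^2)
 g(z) = sqrt(C1 + z^2)


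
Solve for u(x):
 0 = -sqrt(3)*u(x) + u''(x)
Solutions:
 u(x) = C1*exp(-3^(1/4)*x) + C2*exp(3^(1/4)*x)


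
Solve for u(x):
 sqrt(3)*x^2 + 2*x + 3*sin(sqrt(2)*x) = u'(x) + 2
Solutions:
 u(x) = C1 + sqrt(3)*x^3/3 + x^2 - 2*x - 3*sqrt(2)*cos(sqrt(2)*x)/2


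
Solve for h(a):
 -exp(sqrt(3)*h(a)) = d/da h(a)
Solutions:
 h(a) = sqrt(3)*(2*log(1/(C1 + a)) - log(3))/6


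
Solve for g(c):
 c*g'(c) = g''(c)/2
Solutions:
 g(c) = C1 + C2*erfi(c)


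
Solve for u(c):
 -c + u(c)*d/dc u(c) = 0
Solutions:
 u(c) = -sqrt(C1 + c^2)
 u(c) = sqrt(C1 + c^2)


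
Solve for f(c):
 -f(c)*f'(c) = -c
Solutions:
 f(c) = -sqrt(C1 + c^2)
 f(c) = sqrt(C1 + c^2)


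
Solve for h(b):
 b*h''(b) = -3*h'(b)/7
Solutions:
 h(b) = C1 + C2*b^(4/7)


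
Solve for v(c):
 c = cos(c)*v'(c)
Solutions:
 v(c) = C1 + Integral(c/cos(c), c)


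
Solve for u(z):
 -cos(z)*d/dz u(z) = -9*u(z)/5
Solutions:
 u(z) = C1*(sin(z) + 1)^(9/10)/(sin(z) - 1)^(9/10)


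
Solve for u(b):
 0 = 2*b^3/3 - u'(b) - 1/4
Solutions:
 u(b) = C1 + b^4/6 - b/4


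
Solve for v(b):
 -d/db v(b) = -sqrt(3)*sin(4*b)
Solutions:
 v(b) = C1 - sqrt(3)*cos(4*b)/4


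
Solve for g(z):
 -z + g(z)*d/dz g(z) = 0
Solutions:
 g(z) = -sqrt(C1 + z^2)
 g(z) = sqrt(C1 + z^2)


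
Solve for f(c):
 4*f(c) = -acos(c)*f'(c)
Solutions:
 f(c) = C1*exp(-4*Integral(1/acos(c), c))


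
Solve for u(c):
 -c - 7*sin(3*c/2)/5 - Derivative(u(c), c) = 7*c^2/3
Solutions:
 u(c) = C1 - 7*c^3/9 - c^2/2 + 14*cos(3*c/2)/15


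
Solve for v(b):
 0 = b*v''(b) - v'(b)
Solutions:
 v(b) = C1 + C2*b^2


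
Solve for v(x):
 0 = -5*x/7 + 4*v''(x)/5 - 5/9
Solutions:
 v(x) = C1 + C2*x + 25*x^3/168 + 25*x^2/72


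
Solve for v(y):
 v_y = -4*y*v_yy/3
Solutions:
 v(y) = C1 + C2*y^(1/4)


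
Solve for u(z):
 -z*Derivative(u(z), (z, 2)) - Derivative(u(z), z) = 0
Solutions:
 u(z) = C1 + C2*log(z)


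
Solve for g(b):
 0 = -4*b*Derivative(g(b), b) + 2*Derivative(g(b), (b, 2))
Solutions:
 g(b) = C1 + C2*erfi(b)


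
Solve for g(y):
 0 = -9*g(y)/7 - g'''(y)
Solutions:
 g(y) = C3*exp(-21^(2/3)*y/7) + (C1*sin(3*3^(1/6)*7^(2/3)*y/14) + C2*cos(3*3^(1/6)*7^(2/3)*y/14))*exp(21^(2/3)*y/14)


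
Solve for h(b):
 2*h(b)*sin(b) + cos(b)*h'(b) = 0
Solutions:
 h(b) = C1*cos(b)^2


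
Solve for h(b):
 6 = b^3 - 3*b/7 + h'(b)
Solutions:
 h(b) = C1 - b^4/4 + 3*b^2/14 + 6*b


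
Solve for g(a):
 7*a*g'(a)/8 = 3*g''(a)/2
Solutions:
 g(a) = C1 + C2*erfi(sqrt(42)*a/12)


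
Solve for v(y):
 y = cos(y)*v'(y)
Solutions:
 v(y) = C1 + Integral(y/cos(y), y)


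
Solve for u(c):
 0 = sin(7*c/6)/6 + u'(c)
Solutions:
 u(c) = C1 + cos(7*c/6)/7


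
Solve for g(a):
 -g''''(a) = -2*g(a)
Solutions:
 g(a) = C1*exp(-2^(1/4)*a) + C2*exp(2^(1/4)*a) + C3*sin(2^(1/4)*a) + C4*cos(2^(1/4)*a)


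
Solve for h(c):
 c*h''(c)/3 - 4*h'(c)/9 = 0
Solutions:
 h(c) = C1 + C2*c^(7/3)


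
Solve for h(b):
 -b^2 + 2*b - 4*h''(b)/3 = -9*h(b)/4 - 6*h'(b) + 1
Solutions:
 h(b) = C1*exp(3*b*(3 - 2*sqrt(3))/4) + C2*exp(3*b*(3 + 2*sqrt(3))/4) + 4*b^2/9 - 88*b/27 + 2348/243


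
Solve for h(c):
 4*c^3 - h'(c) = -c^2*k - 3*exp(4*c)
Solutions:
 h(c) = C1 + c^4 + c^3*k/3 + 3*exp(4*c)/4


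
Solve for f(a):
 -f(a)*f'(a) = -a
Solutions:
 f(a) = -sqrt(C1 + a^2)
 f(a) = sqrt(C1 + a^2)


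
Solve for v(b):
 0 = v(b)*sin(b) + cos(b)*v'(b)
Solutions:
 v(b) = C1*cos(b)


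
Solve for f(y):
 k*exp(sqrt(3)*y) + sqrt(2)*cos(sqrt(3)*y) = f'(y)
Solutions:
 f(y) = C1 + sqrt(3)*k*exp(sqrt(3)*y)/3 + sqrt(6)*sin(sqrt(3)*y)/3


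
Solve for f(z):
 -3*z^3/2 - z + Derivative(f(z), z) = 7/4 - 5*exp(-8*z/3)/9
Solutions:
 f(z) = C1 + 3*z^4/8 + z^2/2 + 7*z/4 + 5*exp(-8*z/3)/24


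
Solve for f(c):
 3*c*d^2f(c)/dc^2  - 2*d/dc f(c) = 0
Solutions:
 f(c) = C1 + C2*c^(5/3)


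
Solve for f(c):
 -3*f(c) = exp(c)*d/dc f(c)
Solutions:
 f(c) = C1*exp(3*exp(-c))


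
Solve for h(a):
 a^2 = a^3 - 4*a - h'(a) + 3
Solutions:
 h(a) = C1 + a^4/4 - a^3/3 - 2*a^2 + 3*a


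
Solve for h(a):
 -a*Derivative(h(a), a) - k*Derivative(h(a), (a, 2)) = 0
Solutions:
 h(a) = C1 + C2*sqrt(k)*erf(sqrt(2)*a*sqrt(1/k)/2)


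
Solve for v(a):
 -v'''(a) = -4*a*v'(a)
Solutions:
 v(a) = C1 + Integral(C2*airyai(2^(2/3)*a) + C3*airybi(2^(2/3)*a), a)


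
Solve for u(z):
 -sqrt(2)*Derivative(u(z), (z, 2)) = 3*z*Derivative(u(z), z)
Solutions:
 u(z) = C1 + C2*erf(2^(1/4)*sqrt(3)*z/2)


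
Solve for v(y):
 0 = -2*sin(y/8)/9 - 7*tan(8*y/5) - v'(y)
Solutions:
 v(y) = C1 + 35*log(cos(8*y/5))/8 + 16*cos(y/8)/9


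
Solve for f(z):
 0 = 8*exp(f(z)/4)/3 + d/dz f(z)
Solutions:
 f(z) = 4*log(1/(C1 + 8*z)) + 4*log(12)


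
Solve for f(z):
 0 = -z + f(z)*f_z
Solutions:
 f(z) = -sqrt(C1 + z^2)
 f(z) = sqrt(C1 + z^2)


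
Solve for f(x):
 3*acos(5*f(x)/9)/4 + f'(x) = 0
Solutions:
 Integral(1/acos(5*_y/9), (_y, f(x))) = C1 - 3*x/4


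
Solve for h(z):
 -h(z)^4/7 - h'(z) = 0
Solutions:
 h(z) = 7^(1/3)*(1/(C1 + 3*z))^(1/3)
 h(z) = 7^(1/3)*(-3^(2/3) - 3*3^(1/6)*I)*(1/(C1 + z))^(1/3)/6
 h(z) = 7^(1/3)*(-3^(2/3) + 3*3^(1/6)*I)*(1/(C1 + z))^(1/3)/6


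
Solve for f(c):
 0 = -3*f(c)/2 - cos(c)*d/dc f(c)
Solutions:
 f(c) = C1*(sin(c) - 1)^(3/4)/(sin(c) + 1)^(3/4)


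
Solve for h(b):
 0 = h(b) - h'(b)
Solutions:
 h(b) = C1*exp(b)


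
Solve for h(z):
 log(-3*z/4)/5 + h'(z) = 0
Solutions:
 h(z) = C1 - z*log(-z)/5 + z*(-log(3) + 1 + 2*log(2))/5


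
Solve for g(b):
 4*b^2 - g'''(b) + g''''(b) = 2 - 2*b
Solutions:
 g(b) = C1 + C2*b + C3*b^2 + C4*exp(b) + b^5/15 + 5*b^4/12 + 4*b^3/3


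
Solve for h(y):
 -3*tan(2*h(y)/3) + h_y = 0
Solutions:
 h(y) = -3*asin(C1*exp(2*y))/2 + 3*pi/2
 h(y) = 3*asin(C1*exp(2*y))/2


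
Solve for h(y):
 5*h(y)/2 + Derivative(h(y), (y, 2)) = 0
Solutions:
 h(y) = C1*sin(sqrt(10)*y/2) + C2*cos(sqrt(10)*y/2)


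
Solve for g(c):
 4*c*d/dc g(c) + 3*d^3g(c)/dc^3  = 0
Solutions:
 g(c) = C1 + Integral(C2*airyai(-6^(2/3)*c/3) + C3*airybi(-6^(2/3)*c/3), c)


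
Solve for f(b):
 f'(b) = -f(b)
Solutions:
 f(b) = C1*exp(-b)


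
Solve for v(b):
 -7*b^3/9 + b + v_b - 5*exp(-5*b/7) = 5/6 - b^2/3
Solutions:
 v(b) = C1 + 7*b^4/36 - b^3/9 - b^2/2 + 5*b/6 - 7*exp(-5*b/7)


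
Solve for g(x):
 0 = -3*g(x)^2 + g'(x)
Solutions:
 g(x) = -1/(C1 + 3*x)


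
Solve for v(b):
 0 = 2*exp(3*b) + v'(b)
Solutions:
 v(b) = C1 - 2*exp(3*b)/3


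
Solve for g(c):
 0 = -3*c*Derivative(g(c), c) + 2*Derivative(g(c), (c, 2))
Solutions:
 g(c) = C1 + C2*erfi(sqrt(3)*c/2)


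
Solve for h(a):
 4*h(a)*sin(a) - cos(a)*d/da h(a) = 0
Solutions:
 h(a) = C1/cos(a)^4


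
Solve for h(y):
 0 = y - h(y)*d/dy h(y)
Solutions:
 h(y) = -sqrt(C1 + y^2)
 h(y) = sqrt(C1 + y^2)


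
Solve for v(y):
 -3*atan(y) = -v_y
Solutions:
 v(y) = C1 + 3*y*atan(y) - 3*log(y^2 + 1)/2


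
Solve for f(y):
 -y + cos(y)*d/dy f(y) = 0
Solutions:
 f(y) = C1 + Integral(y/cos(y), y)


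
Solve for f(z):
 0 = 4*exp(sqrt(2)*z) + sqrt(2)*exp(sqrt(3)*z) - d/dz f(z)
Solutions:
 f(z) = C1 + 2*sqrt(2)*exp(sqrt(2)*z) + sqrt(6)*exp(sqrt(3)*z)/3


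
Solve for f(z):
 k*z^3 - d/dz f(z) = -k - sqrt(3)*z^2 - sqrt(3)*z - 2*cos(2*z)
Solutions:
 f(z) = C1 + k*z^4/4 + k*z + sqrt(3)*z^3/3 + sqrt(3)*z^2/2 + sin(2*z)


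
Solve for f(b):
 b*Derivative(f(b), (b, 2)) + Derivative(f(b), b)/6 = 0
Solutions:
 f(b) = C1 + C2*b^(5/6)


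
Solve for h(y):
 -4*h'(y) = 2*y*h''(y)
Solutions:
 h(y) = C1 + C2/y


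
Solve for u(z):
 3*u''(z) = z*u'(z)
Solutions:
 u(z) = C1 + C2*erfi(sqrt(6)*z/6)


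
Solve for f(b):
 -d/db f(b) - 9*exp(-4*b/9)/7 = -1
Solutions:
 f(b) = C1 + b + 81*exp(-4*b/9)/28


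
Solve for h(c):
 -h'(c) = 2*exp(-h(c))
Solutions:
 h(c) = log(C1 - 2*c)


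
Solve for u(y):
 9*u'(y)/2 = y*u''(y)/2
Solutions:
 u(y) = C1 + C2*y^10


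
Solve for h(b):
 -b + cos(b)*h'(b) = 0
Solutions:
 h(b) = C1 + Integral(b/cos(b), b)


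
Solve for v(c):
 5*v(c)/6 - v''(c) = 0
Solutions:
 v(c) = C1*exp(-sqrt(30)*c/6) + C2*exp(sqrt(30)*c/6)


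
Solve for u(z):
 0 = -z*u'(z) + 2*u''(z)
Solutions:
 u(z) = C1 + C2*erfi(z/2)


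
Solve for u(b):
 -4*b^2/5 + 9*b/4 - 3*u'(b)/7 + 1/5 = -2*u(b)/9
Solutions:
 u(b) = C1*exp(14*b/27) + 18*b^2/5 + 1053*b/280 + 24903/3920


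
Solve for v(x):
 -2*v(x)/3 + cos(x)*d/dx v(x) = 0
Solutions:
 v(x) = C1*(sin(x) + 1)^(1/3)/(sin(x) - 1)^(1/3)


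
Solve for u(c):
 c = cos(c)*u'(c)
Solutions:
 u(c) = C1 + Integral(c/cos(c), c)


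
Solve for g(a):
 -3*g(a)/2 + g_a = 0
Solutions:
 g(a) = C1*exp(3*a/2)


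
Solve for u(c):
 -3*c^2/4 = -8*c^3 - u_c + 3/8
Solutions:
 u(c) = C1 - 2*c^4 + c^3/4 + 3*c/8


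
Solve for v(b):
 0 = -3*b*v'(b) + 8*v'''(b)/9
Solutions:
 v(b) = C1 + Integral(C2*airyai(3*b/2) + C3*airybi(3*b/2), b)


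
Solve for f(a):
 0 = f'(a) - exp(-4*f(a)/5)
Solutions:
 f(a) = 5*log(-I*(C1 + 4*a/5)^(1/4))
 f(a) = 5*log(I*(C1 + 4*a/5)^(1/4))
 f(a) = 5*log(-(C1 + 4*a/5)^(1/4))
 f(a) = 5*log(C1 + 4*a/5)/4


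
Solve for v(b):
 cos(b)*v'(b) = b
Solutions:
 v(b) = C1 + Integral(b/cos(b), b)


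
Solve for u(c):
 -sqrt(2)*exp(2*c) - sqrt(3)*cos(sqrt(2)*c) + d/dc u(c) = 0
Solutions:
 u(c) = C1 + sqrt(2)*exp(2*c)/2 + sqrt(6)*sin(sqrt(2)*c)/2


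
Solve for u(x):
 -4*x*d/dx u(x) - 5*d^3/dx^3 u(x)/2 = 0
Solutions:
 u(x) = C1 + Integral(C2*airyai(-2*5^(2/3)*x/5) + C3*airybi(-2*5^(2/3)*x/5), x)


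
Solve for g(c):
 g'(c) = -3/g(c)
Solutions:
 g(c) = -sqrt(C1 - 6*c)
 g(c) = sqrt(C1 - 6*c)


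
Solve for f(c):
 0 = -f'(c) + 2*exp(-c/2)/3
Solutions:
 f(c) = C1 - 4*exp(-c/2)/3


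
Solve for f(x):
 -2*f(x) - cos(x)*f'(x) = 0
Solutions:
 f(x) = C1*(sin(x) - 1)/(sin(x) + 1)


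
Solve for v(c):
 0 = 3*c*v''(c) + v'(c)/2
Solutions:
 v(c) = C1 + C2*c^(5/6)


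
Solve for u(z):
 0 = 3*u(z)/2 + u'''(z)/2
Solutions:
 u(z) = C3*exp(-3^(1/3)*z) + (C1*sin(3^(5/6)*z/2) + C2*cos(3^(5/6)*z/2))*exp(3^(1/3)*z/2)


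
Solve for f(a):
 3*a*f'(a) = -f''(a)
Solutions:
 f(a) = C1 + C2*erf(sqrt(6)*a/2)


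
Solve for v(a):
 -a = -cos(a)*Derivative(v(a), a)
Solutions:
 v(a) = C1 + Integral(a/cos(a), a)


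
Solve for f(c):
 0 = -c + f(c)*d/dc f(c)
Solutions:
 f(c) = -sqrt(C1 + c^2)
 f(c) = sqrt(C1 + c^2)


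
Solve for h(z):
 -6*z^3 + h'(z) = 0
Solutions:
 h(z) = C1 + 3*z^4/2


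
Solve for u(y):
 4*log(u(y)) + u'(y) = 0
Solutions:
 li(u(y)) = C1 - 4*y


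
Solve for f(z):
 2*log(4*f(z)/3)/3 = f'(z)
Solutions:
 -3*Integral(1/(log(_y) - log(3) + 2*log(2)), (_y, f(z)))/2 = C1 - z


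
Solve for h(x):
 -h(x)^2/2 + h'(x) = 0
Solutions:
 h(x) = -2/(C1 + x)


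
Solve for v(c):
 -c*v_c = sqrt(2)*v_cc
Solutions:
 v(c) = C1 + C2*erf(2^(1/4)*c/2)


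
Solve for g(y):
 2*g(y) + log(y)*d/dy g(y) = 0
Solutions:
 g(y) = C1*exp(-2*li(y))


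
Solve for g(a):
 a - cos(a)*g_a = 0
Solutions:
 g(a) = C1 + Integral(a/cos(a), a)


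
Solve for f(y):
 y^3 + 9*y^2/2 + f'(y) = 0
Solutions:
 f(y) = C1 - y^4/4 - 3*y^3/2


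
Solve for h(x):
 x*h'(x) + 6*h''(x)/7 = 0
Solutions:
 h(x) = C1 + C2*erf(sqrt(21)*x/6)


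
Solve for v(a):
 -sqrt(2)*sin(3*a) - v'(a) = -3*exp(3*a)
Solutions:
 v(a) = C1 + exp(3*a) + sqrt(2)*cos(3*a)/3


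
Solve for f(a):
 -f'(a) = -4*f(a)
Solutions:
 f(a) = C1*exp(4*a)


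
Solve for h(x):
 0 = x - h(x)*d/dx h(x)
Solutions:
 h(x) = -sqrt(C1 + x^2)
 h(x) = sqrt(C1 + x^2)


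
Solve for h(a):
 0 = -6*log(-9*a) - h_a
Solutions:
 h(a) = C1 - 6*a*log(-a) + 6*a*(1 - 2*log(3))


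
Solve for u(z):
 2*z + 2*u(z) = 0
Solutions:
 u(z) = -z


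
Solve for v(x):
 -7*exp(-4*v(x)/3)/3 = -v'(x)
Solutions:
 v(x) = 3*log(-I*(C1 + 28*x/9)^(1/4))
 v(x) = 3*log(I*(C1 + 28*x/9)^(1/4))
 v(x) = 3*log(-(C1 + 28*x/9)^(1/4))
 v(x) = 3*log(C1 + 28*x/9)/4


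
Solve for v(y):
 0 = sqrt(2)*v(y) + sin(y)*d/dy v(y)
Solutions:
 v(y) = C1*(cos(y) + 1)^(sqrt(2)/2)/(cos(y) - 1)^(sqrt(2)/2)


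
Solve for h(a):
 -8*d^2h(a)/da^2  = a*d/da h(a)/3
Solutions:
 h(a) = C1 + C2*erf(sqrt(3)*a/12)


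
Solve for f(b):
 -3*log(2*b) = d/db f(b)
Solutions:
 f(b) = C1 - 3*b*log(b) - b*log(8) + 3*b


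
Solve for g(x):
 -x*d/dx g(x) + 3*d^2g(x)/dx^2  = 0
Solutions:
 g(x) = C1 + C2*erfi(sqrt(6)*x/6)


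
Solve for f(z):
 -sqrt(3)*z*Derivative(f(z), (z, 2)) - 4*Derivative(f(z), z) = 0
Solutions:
 f(z) = C1 + C2*z^(1 - 4*sqrt(3)/3)


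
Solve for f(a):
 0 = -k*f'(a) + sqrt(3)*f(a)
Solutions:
 f(a) = C1*exp(sqrt(3)*a/k)


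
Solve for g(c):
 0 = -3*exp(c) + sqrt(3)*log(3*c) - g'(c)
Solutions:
 g(c) = C1 + sqrt(3)*c*log(c) + sqrt(3)*c*(-1 + log(3)) - 3*exp(c)


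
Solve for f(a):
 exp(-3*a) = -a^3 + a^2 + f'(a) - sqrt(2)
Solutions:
 f(a) = C1 + a^4/4 - a^3/3 + sqrt(2)*a - exp(-3*a)/3


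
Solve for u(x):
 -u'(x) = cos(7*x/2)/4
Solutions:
 u(x) = C1 - sin(7*x/2)/14


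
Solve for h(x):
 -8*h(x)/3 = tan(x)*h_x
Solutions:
 h(x) = C1/sin(x)^(8/3)


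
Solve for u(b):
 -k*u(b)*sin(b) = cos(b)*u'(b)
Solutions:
 u(b) = C1*exp(k*log(cos(b)))


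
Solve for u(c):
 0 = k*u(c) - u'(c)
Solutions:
 u(c) = C1*exp(c*k)


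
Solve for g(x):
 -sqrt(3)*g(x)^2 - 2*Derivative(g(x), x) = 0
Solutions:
 g(x) = 2/(C1 + sqrt(3)*x)


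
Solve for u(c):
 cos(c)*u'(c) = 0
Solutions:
 u(c) = C1


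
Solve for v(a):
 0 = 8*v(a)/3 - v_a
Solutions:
 v(a) = C1*exp(8*a/3)


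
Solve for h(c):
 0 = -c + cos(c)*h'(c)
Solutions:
 h(c) = C1 + Integral(c/cos(c), c)


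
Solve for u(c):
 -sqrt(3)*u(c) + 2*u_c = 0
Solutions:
 u(c) = C1*exp(sqrt(3)*c/2)


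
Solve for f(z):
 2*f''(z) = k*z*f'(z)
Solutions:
 f(z) = Piecewise((-sqrt(pi)*C1*erf(z*sqrt(-k)/2)/sqrt(-k) - C2, (k > 0) | (k < 0)), (-C1*z - C2, True))


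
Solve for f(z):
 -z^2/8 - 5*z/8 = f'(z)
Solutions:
 f(z) = C1 - z^3/24 - 5*z^2/16


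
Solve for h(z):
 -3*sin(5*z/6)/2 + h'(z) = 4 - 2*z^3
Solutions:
 h(z) = C1 - z^4/2 + 4*z - 9*cos(5*z/6)/5


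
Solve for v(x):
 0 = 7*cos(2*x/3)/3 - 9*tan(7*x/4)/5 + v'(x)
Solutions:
 v(x) = C1 - 36*log(cos(7*x/4))/35 - 7*sin(2*x/3)/2


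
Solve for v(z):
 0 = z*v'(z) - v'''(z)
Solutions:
 v(z) = C1 + Integral(C2*airyai(z) + C3*airybi(z), z)


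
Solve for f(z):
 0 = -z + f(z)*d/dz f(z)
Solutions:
 f(z) = -sqrt(C1 + z^2)
 f(z) = sqrt(C1 + z^2)


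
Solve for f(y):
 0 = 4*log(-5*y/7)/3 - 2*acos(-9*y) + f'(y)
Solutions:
 f(y) = C1 - 4*y*log(-y)/3 + 2*y*acos(-9*y) - 4*y*log(5)/3 + 4*y/3 + 4*y*log(7)/3 + 2*sqrt(1 - 81*y^2)/9


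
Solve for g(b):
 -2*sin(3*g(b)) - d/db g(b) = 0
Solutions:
 g(b) = -acos((-C1 - exp(12*b))/(C1 - exp(12*b)))/3 + 2*pi/3
 g(b) = acos((-C1 - exp(12*b))/(C1 - exp(12*b)))/3


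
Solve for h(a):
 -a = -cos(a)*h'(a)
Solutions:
 h(a) = C1 + Integral(a/cos(a), a)


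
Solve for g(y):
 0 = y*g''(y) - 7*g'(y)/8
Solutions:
 g(y) = C1 + C2*y^(15/8)


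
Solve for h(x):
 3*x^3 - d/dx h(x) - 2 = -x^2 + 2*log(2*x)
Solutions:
 h(x) = C1 + 3*x^4/4 + x^3/3 - 2*x*log(x) - x*log(4)


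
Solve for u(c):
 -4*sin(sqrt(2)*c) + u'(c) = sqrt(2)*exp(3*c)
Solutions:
 u(c) = C1 + sqrt(2)*exp(3*c)/3 - 2*sqrt(2)*cos(sqrt(2)*c)


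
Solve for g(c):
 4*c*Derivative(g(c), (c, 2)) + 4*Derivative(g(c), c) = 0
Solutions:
 g(c) = C1 + C2*log(c)


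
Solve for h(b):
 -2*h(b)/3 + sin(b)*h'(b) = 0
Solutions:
 h(b) = C1*(cos(b) - 1)^(1/3)/(cos(b) + 1)^(1/3)


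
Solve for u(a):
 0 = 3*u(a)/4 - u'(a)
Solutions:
 u(a) = C1*exp(3*a/4)


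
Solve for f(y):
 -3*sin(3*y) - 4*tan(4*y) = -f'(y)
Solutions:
 f(y) = C1 - log(cos(4*y)) - cos(3*y)


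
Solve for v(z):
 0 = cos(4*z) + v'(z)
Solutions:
 v(z) = C1 - sin(4*z)/4


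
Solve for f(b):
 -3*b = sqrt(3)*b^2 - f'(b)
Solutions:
 f(b) = C1 + sqrt(3)*b^3/3 + 3*b^2/2


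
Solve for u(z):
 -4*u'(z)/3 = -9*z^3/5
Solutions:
 u(z) = C1 + 27*z^4/80


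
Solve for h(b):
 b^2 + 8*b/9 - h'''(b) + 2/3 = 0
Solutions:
 h(b) = C1 + C2*b + C3*b^2 + b^5/60 + b^4/27 + b^3/9


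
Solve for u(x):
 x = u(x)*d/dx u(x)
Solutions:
 u(x) = -sqrt(C1 + x^2)
 u(x) = sqrt(C1 + x^2)


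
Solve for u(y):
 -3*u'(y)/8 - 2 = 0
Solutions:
 u(y) = C1 - 16*y/3


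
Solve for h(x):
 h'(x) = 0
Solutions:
 h(x) = C1


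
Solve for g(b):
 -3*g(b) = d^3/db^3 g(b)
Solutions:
 g(b) = C3*exp(-3^(1/3)*b) + (C1*sin(3^(5/6)*b/2) + C2*cos(3^(5/6)*b/2))*exp(3^(1/3)*b/2)


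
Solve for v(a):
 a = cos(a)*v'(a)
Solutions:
 v(a) = C1 + Integral(a/cos(a), a)


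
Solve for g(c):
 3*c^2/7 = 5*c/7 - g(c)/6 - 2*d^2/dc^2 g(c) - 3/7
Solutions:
 g(c) = C1*sin(sqrt(3)*c/6) + C2*cos(sqrt(3)*c/6) - 18*c^2/7 + 30*c/7 + 414/7


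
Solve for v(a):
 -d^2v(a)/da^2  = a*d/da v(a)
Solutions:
 v(a) = C1 + C2*erf(sqrt(2)*a/2)


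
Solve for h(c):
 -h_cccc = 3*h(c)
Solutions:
 h(c) = (C1*sin(sqrt(2)*3^(1/4)*c/2) + C2*cos(sqrt(2)*3^(1/4)*c/2))*exp(-sqrt(2)*3^(1/4)*c/2) + (C3*sin(sqrt(2)*3^(1/4)*c/2) + C4*cos(sqrt(2)*3^(1/4)*c/2))*exp(sqrt(2)*3^(1/4)*c/2)


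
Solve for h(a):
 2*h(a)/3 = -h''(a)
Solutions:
 h(a) = C1*sin(sqrt(6)*a/3) + C2*cos(sqrt(6)*a/3)


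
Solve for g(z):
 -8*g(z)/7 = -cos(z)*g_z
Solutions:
 g(z) = C1*(sin(z) + 1)^(4/7)/(sin(z) - 1)^(4/7)


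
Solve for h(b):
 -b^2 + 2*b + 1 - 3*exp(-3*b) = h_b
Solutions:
 h(b) = C1 - b^3/3 + b^2 + b + exp(-3*b)


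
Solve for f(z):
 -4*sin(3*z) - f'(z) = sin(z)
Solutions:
 f(z) = C1 + cos(z) + 4*cos(3*z)/3


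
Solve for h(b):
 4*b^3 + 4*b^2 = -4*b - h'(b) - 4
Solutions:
 h(b) = C1 - b^4 - 4*b^3/3 - 2*b^2 - 4*b


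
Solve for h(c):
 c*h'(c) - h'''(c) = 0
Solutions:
 h(c) = C1 + Integral(C2*airyai(c) + C3*airybi(c), c)


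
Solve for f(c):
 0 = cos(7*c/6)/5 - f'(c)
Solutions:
 f(c) = C1 + 6*sin(7*c/6)/35


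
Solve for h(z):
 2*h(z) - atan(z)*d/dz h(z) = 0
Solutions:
 h(z) = C1*exp(2*Integral(1/atan(z), z))


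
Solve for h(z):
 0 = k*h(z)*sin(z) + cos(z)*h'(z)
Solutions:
 h(z) = C1*exp(k*log(cos(z)))


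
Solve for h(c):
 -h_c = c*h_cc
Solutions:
 h(c) = C1 + C2*log(c)


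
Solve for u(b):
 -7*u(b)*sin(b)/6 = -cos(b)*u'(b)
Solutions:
 u(b) = C1/cos(b)^(7/6)


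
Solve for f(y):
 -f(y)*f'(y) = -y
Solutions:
 f(y) = -sqrt(C1 + y^2)
 f(y) = sqrt(C1 + y^2)


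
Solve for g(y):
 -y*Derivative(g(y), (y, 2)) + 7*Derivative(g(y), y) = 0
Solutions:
 g(y) = C1 + C2*y^8


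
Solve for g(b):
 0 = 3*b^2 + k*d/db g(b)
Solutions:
 g(b) = C1 - b^3/k


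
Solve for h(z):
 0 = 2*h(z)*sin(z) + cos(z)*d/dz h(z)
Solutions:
 h(z) = C1*cos(z)^2


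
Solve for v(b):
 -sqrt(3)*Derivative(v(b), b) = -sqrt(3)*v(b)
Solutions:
 v(b) = C1*exp(b)


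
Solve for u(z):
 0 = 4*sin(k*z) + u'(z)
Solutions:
 u(z) = C1 + 4*cos(k*z)/k


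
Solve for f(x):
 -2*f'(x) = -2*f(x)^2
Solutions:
 f(x) = -1/(C1 + x)


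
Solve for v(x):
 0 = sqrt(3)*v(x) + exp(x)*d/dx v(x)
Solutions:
 v(x) = C1*exp(sqrt(3)*exp(-x))


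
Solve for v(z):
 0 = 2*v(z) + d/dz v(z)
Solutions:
 v(z) = C1*exp(-2*z)


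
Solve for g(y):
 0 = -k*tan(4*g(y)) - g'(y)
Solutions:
 g(y) = -asin(C1*exp(-4*k*y))/4 + pi/4
 g(y) = asin(C1*exp(-4*k*y))/4


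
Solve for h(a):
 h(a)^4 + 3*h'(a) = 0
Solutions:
 h(a) = (-1 - sqrt(3)*I)*(1/(C1 + a))^(1/3)/2
 h(a) = (-1 + sqrt(3)*I)*(1/(C1 + a))^(1/3)/2
 h(a) = (1/(C1 + a))^(1/3)


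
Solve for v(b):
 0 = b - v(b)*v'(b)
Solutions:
 v(b) = -sqrt(C1 + b^2)
 v(b) = sqrt(C1 + b^2)


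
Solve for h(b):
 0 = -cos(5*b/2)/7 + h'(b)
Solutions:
 h(b) = C1 + 2*sin(5*b/2)/35


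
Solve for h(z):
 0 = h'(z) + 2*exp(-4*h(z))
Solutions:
 h(z) = log(-I*(C1 - 8*z)^(1/4))
 h(z) = log(I*(C1 - 8*z)^(1/4))
 h(z) = log(-(C1 - 8*z)^(1/4))
 h(z) = log(C1 - 8*z)/4


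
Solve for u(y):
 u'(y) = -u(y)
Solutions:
 u(y) = C1*exp(-y)


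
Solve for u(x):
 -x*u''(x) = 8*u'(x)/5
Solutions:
 u(x) = C1 + C2/x^(3/5)


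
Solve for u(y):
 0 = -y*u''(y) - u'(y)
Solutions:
 u(y) = C1 + C2*log(y)


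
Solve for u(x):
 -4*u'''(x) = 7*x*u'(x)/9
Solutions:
 u(x) = C1 + Integral(C2*airyai(-42^(1/3)*x/6) + C3*airybi(-42^(1/3)*x/6), x)


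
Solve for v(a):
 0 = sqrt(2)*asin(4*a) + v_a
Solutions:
 v(a) = C1 - sqrt(2)*(a*asin(4*a) + sqrt(1 - 16*a^2)/4)


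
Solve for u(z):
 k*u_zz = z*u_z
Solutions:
 u(z) = C1 + C2*erf(sqrt(2)*z*sqrt(-1/k)/2)/sqrt(-1/k)


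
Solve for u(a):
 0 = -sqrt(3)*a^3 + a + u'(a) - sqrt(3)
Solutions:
 u(a) = C1 + sqrt(3)*a^4/4 - a^2/2 + sqrt(3)*a


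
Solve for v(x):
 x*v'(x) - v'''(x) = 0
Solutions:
 v(x) = C1 + Integral(C2*airyai(x) + C3*airybi(x), x)


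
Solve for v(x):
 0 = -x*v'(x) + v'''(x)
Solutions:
 v(x) = C1 + Integral(C2*airyai(x) + C3*airybi(x), x)


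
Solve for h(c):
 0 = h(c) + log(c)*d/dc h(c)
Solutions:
 h(c) = C1*exp(-li(c))


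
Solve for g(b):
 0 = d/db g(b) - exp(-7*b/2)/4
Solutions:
 g(b) = C1 - exp(-7*b/2)/14


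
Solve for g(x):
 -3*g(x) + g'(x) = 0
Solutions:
 g(x) = C1*exp(3*x)


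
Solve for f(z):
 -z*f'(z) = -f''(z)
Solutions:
 f(z) = C1 + C2*erfi(sqrt(2)*z/2)


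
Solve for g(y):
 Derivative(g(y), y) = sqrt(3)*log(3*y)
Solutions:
 g(y) = C1 + sqrt(3)*y*log(y) - sqrt(3)*y + sqrt(3)*y*log(3)


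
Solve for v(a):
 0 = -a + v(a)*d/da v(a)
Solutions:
 v(a) = -sqrt(C1 + a^2)
 v(a) = sqrt(C1 + a^2)


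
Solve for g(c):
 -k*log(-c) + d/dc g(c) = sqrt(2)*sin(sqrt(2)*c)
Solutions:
 g(c) = C1 + c*k*(log(-c) - 1) - cos(sqrt(2)*c)


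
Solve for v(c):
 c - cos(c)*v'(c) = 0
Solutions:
 v(c) = C1 + Integral(c/cos(c), c)


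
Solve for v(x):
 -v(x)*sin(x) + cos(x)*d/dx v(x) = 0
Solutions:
 v(x) = C1/cos(x)


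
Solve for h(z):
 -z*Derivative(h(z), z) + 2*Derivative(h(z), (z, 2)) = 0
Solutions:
 h(z) = C1 + C2*erfi(z/2)


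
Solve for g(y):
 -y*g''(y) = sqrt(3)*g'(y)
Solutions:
 g(y) = C1 + C2*y^(1 - sqrt(3))


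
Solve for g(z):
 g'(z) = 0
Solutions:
 g(z) = C1


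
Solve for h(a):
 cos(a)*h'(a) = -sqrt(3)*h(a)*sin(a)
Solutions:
 h(a) = C1*cos(a)^(sqrt(3))


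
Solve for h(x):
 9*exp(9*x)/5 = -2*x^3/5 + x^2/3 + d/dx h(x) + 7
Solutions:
 h(x) = C1 + x^4/10 - x^3/9 - 7*x + exp(9*x)/5


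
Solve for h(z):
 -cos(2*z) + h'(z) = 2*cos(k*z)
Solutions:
 h(z) = C1 + sin(2*z)/2 + 2*sin(k*z)/k


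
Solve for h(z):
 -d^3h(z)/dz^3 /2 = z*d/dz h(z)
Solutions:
 h(z) = C1 + Integral(C2*airyai(-2^(1/3)*z) + C3*airybi(-2^(1/3)*z), z)


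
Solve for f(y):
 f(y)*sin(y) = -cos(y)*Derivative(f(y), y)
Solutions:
 f(y) = C1*cos(y)


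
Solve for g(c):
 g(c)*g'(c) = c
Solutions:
 g(c) = -sqrt(C1 + c^2)
 g(c) = sqrt(C1 + c^2)


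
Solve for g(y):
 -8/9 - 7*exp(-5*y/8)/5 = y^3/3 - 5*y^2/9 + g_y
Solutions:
 g(y) = C1 - y^4/12 + 5*y^3/27 - 8*y/9 + 56*exp(-5*y/8)/25


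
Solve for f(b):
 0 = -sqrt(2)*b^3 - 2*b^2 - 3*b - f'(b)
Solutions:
 f(b) = C1 - sqrt(2)*b^4/4 - 2*b^3/3 - 3*b^2/2


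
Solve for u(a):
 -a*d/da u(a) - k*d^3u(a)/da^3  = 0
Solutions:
 u(a) = C1 + Integral(C2*airyai(a*(-1/k)^(1/3)) + C3*airybi(a*(-1/k)^(1/3)), a)


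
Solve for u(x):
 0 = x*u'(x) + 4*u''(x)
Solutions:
 u(x) = C1 + C2*erf(sqrt(2)*x/4)


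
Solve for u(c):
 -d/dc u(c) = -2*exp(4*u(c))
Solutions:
 u(c) = log(-(-1/(C1 + 8*c))^(1/4))
 u(c) = log(-1/(C1 + 8*c))/4
 u(c) = log(-I*(-1/(C1 + 8*c))^(1/4))
 u(c) = log(I*(-1/(C1 + 8*c))^(1/4))


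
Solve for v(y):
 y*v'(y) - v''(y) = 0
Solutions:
 v(y) = C1 + C2*erfi(sqrt(2)*y/2)


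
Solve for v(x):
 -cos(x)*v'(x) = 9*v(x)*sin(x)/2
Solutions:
 v(x) = C1*cos(x)^(9/2)


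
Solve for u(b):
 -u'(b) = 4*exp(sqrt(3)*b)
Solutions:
 u(b) = C1 - 4*sqrt(3)*exp(sqrt(3)*b)/3


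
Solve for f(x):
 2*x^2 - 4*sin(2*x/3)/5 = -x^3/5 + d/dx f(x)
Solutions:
 f(x) = C1 + x^4/20 + 2*x^3/3 + 6*cos(2*x/3)/5


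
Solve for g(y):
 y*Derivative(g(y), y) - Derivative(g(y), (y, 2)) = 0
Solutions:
 g(y) = C1 + C2*erfi(sqrt(2)*y/2)


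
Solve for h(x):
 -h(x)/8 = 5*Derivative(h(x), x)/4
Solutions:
 h(x) = C1*exp(-x/10)


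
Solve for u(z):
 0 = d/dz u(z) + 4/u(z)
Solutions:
 u(z) = -sqrt(C1 - 8*z)
 u(z) = sqrt(C1 - 8*z)


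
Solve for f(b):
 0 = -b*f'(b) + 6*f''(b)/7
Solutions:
 f(b) = C1 + C2*erfi(sqrt(21)*b/6)
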